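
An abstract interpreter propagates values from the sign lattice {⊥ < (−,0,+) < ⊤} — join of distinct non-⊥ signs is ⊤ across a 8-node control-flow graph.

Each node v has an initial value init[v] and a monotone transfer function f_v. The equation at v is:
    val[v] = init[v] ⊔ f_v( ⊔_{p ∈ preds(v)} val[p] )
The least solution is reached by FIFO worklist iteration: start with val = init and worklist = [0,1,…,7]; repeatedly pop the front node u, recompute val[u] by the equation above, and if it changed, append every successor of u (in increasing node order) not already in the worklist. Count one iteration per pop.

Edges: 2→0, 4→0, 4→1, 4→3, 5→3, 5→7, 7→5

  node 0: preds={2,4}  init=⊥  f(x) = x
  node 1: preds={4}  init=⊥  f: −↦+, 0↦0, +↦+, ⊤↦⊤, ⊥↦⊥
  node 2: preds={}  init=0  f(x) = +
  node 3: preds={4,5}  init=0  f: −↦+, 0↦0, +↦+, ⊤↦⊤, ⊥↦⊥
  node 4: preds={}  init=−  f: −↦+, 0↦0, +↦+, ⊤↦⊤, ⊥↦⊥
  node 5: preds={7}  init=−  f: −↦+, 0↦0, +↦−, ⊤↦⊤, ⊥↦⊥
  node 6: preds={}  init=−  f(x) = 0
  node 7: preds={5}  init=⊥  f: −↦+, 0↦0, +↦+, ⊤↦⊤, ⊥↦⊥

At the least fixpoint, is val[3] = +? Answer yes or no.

Trace (10 dequeues):
  [1] u=0 | in ⊤ | out ⊤ | prev ⊥ | push {}
  [2] u=1 | in − | out + | prev ⊥ | push {}
  [3] u=2 | in ⊥ | out ⊤ | prev 0 | push {0}
  [4] u=3 | in − | out ⊤ | prev 0 | push {}
  [5] u=4 | in ⊥ | out − | ==
  [6] u=5 | in ⊥ | out − | ==
  [7] u=6 | in ⊥ | out ⊤ | prev − | push {}
  [8] u=7 | in − | out + | prev ⊥ | push {5}
  [9] u=0 | in ⊤ | out ⊤ | ==
  [10] u=5 | in + | out − | ==

Converged values:
  [0] ⊤
  [1] +
  [2] ⊤
  [3] ⊤
  [4] −
  [5] −
  [6] ⊤
  [7] +

no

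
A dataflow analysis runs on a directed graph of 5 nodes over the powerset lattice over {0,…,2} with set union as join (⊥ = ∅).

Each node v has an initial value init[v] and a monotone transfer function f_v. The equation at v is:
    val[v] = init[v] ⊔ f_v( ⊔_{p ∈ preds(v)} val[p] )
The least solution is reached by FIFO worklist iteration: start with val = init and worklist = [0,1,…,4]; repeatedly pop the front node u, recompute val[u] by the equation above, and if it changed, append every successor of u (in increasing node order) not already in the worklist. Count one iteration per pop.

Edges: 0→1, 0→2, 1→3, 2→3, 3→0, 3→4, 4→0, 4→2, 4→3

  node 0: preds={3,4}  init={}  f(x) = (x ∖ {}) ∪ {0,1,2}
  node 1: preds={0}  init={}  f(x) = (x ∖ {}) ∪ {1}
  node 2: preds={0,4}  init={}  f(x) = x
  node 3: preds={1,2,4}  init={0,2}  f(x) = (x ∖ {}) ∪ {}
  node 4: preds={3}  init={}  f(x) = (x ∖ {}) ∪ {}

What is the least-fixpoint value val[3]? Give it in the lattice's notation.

{0,1,2}

Worklist (8 pops):
  #1 pop 0: in={0,2} → {0,1,2} (was {}); enqueue []
  #2 pop 1: in={0,1,2} → {0,1,2} (was {}); enqueue []
  #3 pop 2: in={0,1,2} → {0,1,2} (was {}); enqueue []
  #4 pop 3: in={0,1,2} → {0,1,2} (was {0,2}); enqueue [0]
  #5 pop 4: in={0,1,2} → {0,1,2} (was {}); enqueue [2,3]
  #6 pop 0: in={0,1,2} → {0,1,2} (no change)
  #7 pop 2: in={0,1,2} → {0,1,2} (no change)
  #8 pop 3: in={0,1,2} → {0,1,2} (no change)

Fixpoint:
  val[0] = {0,1,2}
  val[1] = {0,1,2}
  val[2] = {0,1,2}
  val[3] = {0,1,2}
  val[4] = {0,1,2}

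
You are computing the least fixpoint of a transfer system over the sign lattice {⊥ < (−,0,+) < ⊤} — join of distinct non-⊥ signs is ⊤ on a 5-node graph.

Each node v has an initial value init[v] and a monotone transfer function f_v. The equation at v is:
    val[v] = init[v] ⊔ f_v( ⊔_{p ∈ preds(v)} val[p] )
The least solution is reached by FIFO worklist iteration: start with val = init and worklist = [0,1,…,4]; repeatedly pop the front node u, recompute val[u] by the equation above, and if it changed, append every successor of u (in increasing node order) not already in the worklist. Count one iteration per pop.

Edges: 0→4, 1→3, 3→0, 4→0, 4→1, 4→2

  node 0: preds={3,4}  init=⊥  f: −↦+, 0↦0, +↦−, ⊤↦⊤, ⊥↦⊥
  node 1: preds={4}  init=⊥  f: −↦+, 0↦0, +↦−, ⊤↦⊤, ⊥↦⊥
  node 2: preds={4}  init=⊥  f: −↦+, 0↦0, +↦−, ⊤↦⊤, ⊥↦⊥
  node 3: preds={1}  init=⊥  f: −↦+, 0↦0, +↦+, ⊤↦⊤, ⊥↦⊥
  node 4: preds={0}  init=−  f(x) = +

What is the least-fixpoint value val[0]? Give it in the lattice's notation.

⊤

Worklist (11 pops):
  #1 pop 0: in=− → + (was ⊥); enqueue []
  #2 pop 1: in=− → + (was ⊥); enqueue []
  #3 pop 2: in=− → + (was ⊥); enqueue []
  #4 pop 3: in=+ → + (was ⊥); enqueue [0]
  #5 pop 4: in=+ → ⊤ (was −); enqueue [1,2]
  #6 pop 0: in=⊤ → ⊤ (was +); enqueue [4]
  #7 pop 1: in=⊤ → ⊤ (was +); enqueue [3]
  #8 pop 2: in=⊤ → ⊤ (was +); enqueue []
  #9 pop 4: in=⊤ → ⊤ (no change)
  #10 pop 3: in=⊤ → ⊤ (was +); enqueue [0]
  #11 pop 0: in=⊤ → ⊤ (no change)

Fixpoint:
  val[0] = ⊤
  val[1] = ⊤
  val[2] = ⊤
  val[3] = ⊤
  val[4] = ⊤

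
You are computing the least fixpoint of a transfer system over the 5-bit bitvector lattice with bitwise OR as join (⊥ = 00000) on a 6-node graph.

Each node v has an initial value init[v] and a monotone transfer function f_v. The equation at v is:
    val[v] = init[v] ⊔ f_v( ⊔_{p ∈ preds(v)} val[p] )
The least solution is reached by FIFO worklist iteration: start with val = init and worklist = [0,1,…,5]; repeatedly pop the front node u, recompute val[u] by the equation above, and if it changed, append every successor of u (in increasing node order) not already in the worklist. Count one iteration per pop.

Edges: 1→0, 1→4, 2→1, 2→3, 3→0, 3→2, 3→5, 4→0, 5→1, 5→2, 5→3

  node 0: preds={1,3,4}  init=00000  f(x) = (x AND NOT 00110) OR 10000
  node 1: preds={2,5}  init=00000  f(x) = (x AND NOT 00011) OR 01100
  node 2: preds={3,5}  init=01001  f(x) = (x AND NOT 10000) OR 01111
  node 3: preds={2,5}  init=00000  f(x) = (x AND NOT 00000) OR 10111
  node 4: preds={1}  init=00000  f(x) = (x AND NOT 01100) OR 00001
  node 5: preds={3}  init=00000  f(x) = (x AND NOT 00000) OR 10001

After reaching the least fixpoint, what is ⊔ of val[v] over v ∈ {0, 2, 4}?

11111

Iteration log — 13 steps:
  step 1. node 0  ⊔preds=00000  new=10000  old=00000  +wl: 
  step 2. node 1  ⊔preds=01001  new=01100  old=00000  +wl: 0
  step 3. node 2  ⊔preds=00000  new=01111  old=01001  +wl: 1
  step 4. node 3  ⊔preds=01111  new=11111  old=00000  +wl: 2
  step 5. node 4  ⊔preds=01100  new=00001  old=00000  +wl: 
  step 6. node 5  ⊔preds=11111  new=11111  old=00000  +wl: 3
  step 7. node 0  ⊔preds=11111  new=11001  old=10000  +wl: 
  step 8. node 1  ⊔preds=11111  new=11100  old=01100  +wl: 0,4
  step 9. node 2  ⊔preds=11111  new=01111  stable
  step 10. node 3  ⊔preds=11111  new=11111  stable
  step 11. node 0  ⊔preds=11111  new=11001  stable
  step 12. node 4  ⊔preds=11100  new=10001  old=00001  +wl: 0
  step 13. node 0  ⊔preds=11111  new=11001  stable

Least fixpoint reached:
  node 0: 11001
  node 1: 11100
  node 2: 01111
  node 3: 11111
  node 4: 10001
  node 5: 11111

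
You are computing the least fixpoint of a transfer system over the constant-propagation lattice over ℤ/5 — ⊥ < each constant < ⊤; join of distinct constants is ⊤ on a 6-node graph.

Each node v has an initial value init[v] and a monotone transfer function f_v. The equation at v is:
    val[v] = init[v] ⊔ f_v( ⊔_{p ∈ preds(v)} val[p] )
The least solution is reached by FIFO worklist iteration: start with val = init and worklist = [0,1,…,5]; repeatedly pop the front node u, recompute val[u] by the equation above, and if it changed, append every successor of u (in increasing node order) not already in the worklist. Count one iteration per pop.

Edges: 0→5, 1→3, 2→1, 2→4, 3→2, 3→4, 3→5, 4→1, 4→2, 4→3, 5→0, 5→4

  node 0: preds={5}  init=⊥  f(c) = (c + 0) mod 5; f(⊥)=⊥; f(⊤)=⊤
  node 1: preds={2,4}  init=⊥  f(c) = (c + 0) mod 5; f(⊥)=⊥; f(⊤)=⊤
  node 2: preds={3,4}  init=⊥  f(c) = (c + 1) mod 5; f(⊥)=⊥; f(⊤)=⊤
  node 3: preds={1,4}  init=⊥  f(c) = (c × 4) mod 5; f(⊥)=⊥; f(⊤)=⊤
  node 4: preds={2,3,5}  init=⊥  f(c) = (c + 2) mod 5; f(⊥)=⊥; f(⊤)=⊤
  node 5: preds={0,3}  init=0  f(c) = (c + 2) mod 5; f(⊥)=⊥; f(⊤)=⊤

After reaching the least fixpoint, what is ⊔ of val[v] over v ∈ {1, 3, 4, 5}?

Trace (19 dequeues):
  [1] u=0 | in 0 | out 0 | prev ⊥ | push {}
  [2] u=1 | in ⊥ | out ⊥ | ==
  [3] u=2 | in ⊥ | out ⊥ | ==
  [4] u=3 | in ⊥ | out ⊥ | ==
  [5] u=4 | in 0 | out 2 | prev ⊥ | push {1,2,3}
  [6] u=5 | in 0 | out ⊤ | prev 0 | push {0,4}
  [7] u=1 | in 2 | out 2 | prev ⊥ | push {}
  [8] u=2 | in 2 | out 3 | prev ⊥ | push {1}
  [9] u=3 | in 2 | out 3 | prev ⊥ | push {2,5}
  [10] u=0 | in ⊤ | out ⊤ | prev 0 | push {}
  [11] u=4 | in ⊤ | out ⊤ | prev 2 | push {3}
  [12] u=1 | in ⊤ | out ⊤ | prev 2 | push {}
  [13] u=2 | in ⊤ | out ⊤ | prev 3 | push {1,4}
  [14] u=5 | in ⊤ | out ⊤ | ==
  [15] u=3 | in ⊤ | out ⊤ | prev 3 | push {2,5}
  [16] u=1 | in ⊤ | out ⊤ | ==
  [17] u=4 | in ⊤ | out ⊤ | ==
  [18] u=2 | in ⊤ | out ⊤ | ==
  [19] u=5 | in ⊤ | out ⊤ | ==

Converged values:
  [0] ⊤
  [1] ⊤
  [2] ⊤
  [3] ⊤
  [4] ⊤
  [5] ⊤

⊤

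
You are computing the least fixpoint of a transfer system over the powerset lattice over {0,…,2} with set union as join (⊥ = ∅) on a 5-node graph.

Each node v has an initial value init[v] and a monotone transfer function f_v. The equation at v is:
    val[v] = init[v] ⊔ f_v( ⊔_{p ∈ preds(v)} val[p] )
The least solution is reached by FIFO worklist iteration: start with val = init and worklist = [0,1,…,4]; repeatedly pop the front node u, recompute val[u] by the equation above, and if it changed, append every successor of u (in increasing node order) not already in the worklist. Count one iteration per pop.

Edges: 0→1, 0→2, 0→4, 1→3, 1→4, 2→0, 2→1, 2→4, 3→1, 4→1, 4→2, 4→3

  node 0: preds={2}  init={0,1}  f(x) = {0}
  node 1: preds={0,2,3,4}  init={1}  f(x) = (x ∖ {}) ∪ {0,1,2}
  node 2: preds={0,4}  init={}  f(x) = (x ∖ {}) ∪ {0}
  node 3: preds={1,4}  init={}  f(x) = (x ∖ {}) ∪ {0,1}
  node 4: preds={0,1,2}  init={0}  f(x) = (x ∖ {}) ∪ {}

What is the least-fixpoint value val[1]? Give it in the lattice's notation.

{0,1,2}

Worklist (12 pops):
  #1 pop 0: in={} → {0,1} (no change)
  #2 pop 1: in={0,1} → {0,1,2} (was {1}); enqueue []
  #3 pop 2: in={0,1} → {0,1} (was {}); enqueue [0,1]
  #4 pop 3: in={0,1,2} → {0,1,2} (was {}); enqueue []
  #5 pop 4: in={0,1,2} → {0,1,2} (was {0}); enqueue [2,3]
  #6 pop 0: in={0,1} → {0,1} (no change)
  #7 pop 1: in={0,1,2} → {0,1,2} (no change)
  #8 pop 2: in={0,1,2} → {0,1,2} (was {0,1}); enqueue [0,1,4]
  #9 pop 3: in={0,1,2} → {0,1,2} (no change)
  #10 pop 0: in={0,1,2} → {0,1} (no change)
  #11 pop 1: in={0,1,2} → {0,1,2} (no change)
  #12 pop 4: in={0,1,2} → {0,1,2} (no change)

Fixpoint:
  val[0] = {0,1}
  val[1] = {0,1,2}
  val[2] = {0,1,2}
  val[3] = {0,1,2}
  val[4] = {0,1,2}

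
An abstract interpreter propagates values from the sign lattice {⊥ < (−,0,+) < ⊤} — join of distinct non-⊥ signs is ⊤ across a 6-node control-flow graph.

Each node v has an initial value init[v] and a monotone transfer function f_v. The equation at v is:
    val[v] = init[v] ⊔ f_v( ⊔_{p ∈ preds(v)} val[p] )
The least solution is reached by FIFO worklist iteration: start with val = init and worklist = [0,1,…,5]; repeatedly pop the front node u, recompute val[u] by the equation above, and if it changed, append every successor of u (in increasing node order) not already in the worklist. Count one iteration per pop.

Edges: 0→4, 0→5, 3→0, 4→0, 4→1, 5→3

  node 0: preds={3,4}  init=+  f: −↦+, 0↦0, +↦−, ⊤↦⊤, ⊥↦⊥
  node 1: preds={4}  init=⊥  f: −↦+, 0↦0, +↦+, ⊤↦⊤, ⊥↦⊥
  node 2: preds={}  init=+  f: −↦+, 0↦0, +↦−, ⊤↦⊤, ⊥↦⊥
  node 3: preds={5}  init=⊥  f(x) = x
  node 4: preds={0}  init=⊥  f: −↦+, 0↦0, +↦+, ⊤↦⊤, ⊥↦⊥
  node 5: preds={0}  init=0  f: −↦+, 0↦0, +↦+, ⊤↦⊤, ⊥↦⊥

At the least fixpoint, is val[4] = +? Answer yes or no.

Worklist (13 pops):
  #1 pop 0: in=⊥ → + (no change)
  #2 pop 1: in=⊥ → ⊥ (no change)
  #3 pop 2: in=⊥ → + (no change)
  #4 pop 3: in=0 → 0 (was ⊥); enqueue [0]
  #5 pop 4: in=+ → + (was ⊥); enqueue [1]
  #6 pop 5: in=+ → ⊤ (was 0); enqueue [3]
  #7 pop 0: in=⊤ → ⊤ (was +); enqueue [4,5]
  #8 pop 1: in=+ → + (was ⊥); enqueue []
  #9 pop 3: in=⊤ → ⊤ (was 0); enqueue [0]
  #10 pop 4: in=⊤ → ⊤ (was +); enqueue [1]
  #11 pop 5: in=⊤ → ⊤ (no change)
  #12 pop 0: in=⊤ → ⊤ (no change)
  #13 pop 1: in=⊤ → ⊤ (was +); enqueue []

Fixpoint:
  val[0] = ⊤
  val[1] = ⊤
  val[2] = +
  val[3] = ⊤
  val[4] = ⊤
  val[5] = ⊤

no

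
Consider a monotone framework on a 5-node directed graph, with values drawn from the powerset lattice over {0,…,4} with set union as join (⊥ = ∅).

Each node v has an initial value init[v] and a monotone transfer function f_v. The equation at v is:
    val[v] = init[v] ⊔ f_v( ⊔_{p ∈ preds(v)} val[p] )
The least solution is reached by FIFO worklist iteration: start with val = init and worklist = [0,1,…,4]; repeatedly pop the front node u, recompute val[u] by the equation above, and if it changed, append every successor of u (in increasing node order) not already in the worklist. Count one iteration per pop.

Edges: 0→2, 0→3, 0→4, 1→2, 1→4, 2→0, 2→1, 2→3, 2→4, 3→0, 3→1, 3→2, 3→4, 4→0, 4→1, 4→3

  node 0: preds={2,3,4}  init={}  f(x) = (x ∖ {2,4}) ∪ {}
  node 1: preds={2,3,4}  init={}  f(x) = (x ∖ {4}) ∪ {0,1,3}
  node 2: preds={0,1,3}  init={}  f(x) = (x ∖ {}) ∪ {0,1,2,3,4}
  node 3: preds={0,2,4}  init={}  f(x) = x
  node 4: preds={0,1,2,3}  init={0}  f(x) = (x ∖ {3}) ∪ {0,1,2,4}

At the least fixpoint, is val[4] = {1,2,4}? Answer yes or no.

Trace (10 dequeues):
  [1] u=0 | in {0} | out {0} | prev {} | push {}
  [2] u=1 | in {0} | out {0,1,3} | prev {} | push {}
  [3] u=2 | in {0,1,3} | out {0,1,2,3,4} | prev {} | push {0,1}
  [4] u=3 | in {0,1,2,3,4} | out {0,1,2,3,4} | prev {} | push {2}
  [5] u=4 | in {0,1,2,3,4} | out {0,1,2,4} | prev {0} | push {3}
  [6] u=0 | in {0,1,2,3,4} | out {0,1,3} | prev {0} | push {4}
  [7] u=1 | in {0,1,2,3,4} | out {0,1,2,3} | prev {0,1,3} | push {}
  [8] u=2 | in {0,1,2,3,4} | out {0,1,2,3,4} | ==
  [9] u=3 | in {0,1,2,3,4} | out {0,1,2,3,4} | ==
  [10] u=4 | in {0,1,2,3,4} | out {0,1,2,4} | ==

Converged values:
  [0] {0,1,3}
  [1] {0,1,2,3}
  [2] {0,1,2,3,4}
  [3] {0,1,2,3,4}
  [4] {0,1,2,4}

no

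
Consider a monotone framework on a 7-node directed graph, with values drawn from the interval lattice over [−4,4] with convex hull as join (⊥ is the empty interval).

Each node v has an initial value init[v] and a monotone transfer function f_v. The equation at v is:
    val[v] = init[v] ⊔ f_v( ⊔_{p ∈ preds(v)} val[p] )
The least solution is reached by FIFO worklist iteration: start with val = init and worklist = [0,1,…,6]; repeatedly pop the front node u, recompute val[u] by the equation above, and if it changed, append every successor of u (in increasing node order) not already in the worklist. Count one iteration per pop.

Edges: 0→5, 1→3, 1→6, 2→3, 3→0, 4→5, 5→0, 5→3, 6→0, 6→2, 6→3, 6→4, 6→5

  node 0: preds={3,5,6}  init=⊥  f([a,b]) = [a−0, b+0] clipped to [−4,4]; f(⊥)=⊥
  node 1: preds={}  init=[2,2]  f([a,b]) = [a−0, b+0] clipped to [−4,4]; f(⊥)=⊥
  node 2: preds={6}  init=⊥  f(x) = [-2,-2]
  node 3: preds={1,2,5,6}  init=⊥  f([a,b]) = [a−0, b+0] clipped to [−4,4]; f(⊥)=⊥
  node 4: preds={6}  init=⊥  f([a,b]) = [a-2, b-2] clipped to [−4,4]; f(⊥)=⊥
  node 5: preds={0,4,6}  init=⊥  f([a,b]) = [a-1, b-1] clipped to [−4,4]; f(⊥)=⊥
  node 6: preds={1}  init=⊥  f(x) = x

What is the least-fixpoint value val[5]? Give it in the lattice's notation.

[-4,1]

Worklist (19 pops):
  #1 pop 0: in=⊥ → ⊥ (no change)
  #2 pop 1: in=⊥ → [2,2] (no change)
  #3 pop 2: in=⊥ → [-2,-2] (was ⊥); enqueue []
  #4 pop 3: in=[-2,2] → [-2,2] (was ⊥); enqueue [0]
  #5 pop 4: in=⊥ → ⊥ (no change)
  #6 pop 5: in=⊥ → ⊥ (no change)
  #7 pop 6: in=[2,2] → [2,2] (was ⊥); enqueue [2,3,4,5]
  #8 pop 0: in=[-2,2] → [-2,2] (was ⊥); enqueue []
  #9 pop 2: in=[2,2] → [-2,-2] (no change)
  #10 pop 3: in=[-2,2] → [-2,2] (no change)
  #11 pop 4: in=[2,2] → [0,0] (was ⊥); enqueue []
  #12 pop 5: in=[-2,2] → [-3,1] (was ⊥); enqueue [0,3]
  #13 pop 0: in=[-3,2] → [-3,2] (was [-2,2]); enqueue [5]
  #14 pop 3: in=[-3,2] → [-3,2] (was [-2,2]); enqueue [0]
  #15 pop 5: in=[-3,2] → [-4,1] (was [-3,1]); enqueue [3]
  #16 pop 0: in=[-4,2] → [-4,2] (was [-3,2]); enqueue [5]
  #17 pop 3: in=[-4,2] → [-4,2] (was [-3,2]); enqueue [0]
  #18 pop 5: in=[-4,2] → [-4,1] (no change)
  #19 pop 0: in=[-4,2] → [-4,2] (no change)

Fixpoint:
  val[0] = [-4,2]
  val[1] = [2,2]
  val[2] = [-2,-2]
  val[3] = [-4,2]
  val[4] = [0,0]
  val[5] = [-4,1]
  val[6] = [2,2]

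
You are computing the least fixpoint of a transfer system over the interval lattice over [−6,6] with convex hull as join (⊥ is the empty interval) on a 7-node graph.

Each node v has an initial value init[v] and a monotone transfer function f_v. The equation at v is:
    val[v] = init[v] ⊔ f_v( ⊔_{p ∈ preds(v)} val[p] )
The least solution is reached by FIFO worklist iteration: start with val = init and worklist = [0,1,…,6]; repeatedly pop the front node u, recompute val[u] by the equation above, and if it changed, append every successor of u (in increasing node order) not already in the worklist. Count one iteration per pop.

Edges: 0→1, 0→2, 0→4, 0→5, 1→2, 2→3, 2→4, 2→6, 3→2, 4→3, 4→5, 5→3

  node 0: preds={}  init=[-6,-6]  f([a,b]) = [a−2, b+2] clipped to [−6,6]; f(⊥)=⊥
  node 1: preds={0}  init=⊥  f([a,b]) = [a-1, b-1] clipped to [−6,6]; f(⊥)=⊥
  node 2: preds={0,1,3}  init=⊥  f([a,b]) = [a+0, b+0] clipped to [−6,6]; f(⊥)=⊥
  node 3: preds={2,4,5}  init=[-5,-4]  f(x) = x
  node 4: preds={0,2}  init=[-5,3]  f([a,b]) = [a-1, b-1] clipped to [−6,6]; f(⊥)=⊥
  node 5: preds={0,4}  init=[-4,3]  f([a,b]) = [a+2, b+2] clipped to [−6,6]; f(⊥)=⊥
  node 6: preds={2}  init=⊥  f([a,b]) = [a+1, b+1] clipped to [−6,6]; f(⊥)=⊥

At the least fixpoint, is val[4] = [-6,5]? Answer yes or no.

yes

Trace (24 dequeues):
  [1] u=0 | in ⊥ | out [-6,-6] | ==
  [2] u=1 | in [-6,-6] | out [-6,-6] | prev ⊥ | push {}
  [3] u=2 | in [-6,-4] | out [-6,-4] | prev ⊥ | push {}
  [4] u=3 | in [-6,3] | out [-6,3] | prev [-5,-4] | push {2}
  [5] u=4 | in [-6,-4] | out [-6,3] | prev [-5,3] | push {3}
  [6] u=5 | in [-6,3] | out [-4,5] | prev [-4,3] | push {}
  [7] u=6 | in [-6,-4] | out [-5,-3] | prev ⊥ | push {}
  [8] u=2 | in [-6,3] | out [-6,3] | prev [-6,-4] | push {4,6}
  [9] u=3 | in [-6,5] | out [-6,5] | prev [-6,3] | push {2}
  [10] u=4 | in [-6,3] | out [-6,3] | ==
  [11] u=6 | in [-6,3] | out [-5,4] | prev [-5,-3] | push {}
  [12] u=2 | in [-6,5] | out [-6,5] | prev [-6,3] | push {3,4,6}
  [13] u=3 | in [-6,5] | out [-6,5] | ==
  [14] u=4 | in [-6,5] | out [-6,4] | prev [-6,3] | push {3,5}
  [15] u=6 | in [-6,5] | out [-5,6] | prev [-5,4] | push {}
  [16] u=3 | in [-6,5] | out [-6,5] | ==
  [17] u=5 | in [-6,4] | out [-4,6] | prev [-4,5] | push {3}
  [18] u=3 | in [-6,6] | out [-6,6] | prev [-6,5] | push {2}
  [19] u=2 | in [-6,6] | out [-6,6] | prev [-6,5] | push {3,4,6}
  [20] u=3 | in [-6,6] | out [-6,6] | ==
  [21] u=4 | in [-6,6] | out [-6,5] | prev [-6,4] | push {3,5}
  [22] u=6 | in [-6,6] | out [-5,6] | ==
  [23] u=3 | in [-6,6] | out [-6,6] | ==
  [24] u=5 | in [-6,5] | out [-4,6] | ==

Converged values:
  [0] [-6,-6]
  [1] [-6,-6]
  [2] [-6,6]
  [3] [-6,6]
  [4] [-6,5]
  [5] [-4,6]
  [6] [-5,6]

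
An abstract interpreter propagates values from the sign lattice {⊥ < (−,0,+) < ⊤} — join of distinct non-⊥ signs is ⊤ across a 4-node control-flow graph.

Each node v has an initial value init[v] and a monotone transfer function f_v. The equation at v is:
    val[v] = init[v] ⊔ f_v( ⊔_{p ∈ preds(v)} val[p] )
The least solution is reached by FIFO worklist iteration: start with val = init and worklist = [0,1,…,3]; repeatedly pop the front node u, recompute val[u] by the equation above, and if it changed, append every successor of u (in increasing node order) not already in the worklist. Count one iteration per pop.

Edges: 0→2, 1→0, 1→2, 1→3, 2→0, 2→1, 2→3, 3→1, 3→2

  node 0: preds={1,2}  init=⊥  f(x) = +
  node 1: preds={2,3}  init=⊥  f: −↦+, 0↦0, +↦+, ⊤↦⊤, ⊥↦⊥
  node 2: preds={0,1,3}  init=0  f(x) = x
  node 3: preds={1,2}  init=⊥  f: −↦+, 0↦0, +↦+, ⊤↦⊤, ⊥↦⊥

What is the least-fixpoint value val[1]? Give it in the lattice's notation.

Iteration log — 9 steps:
  step 1. node 0  ⊔preds=0  new=+  old=⊥  +wl: 
  step 2. node 1  ⊔preds=0  new=0  old=⊥  +wl: 0
  step 3. node 2  ⊔preds=⊤  new=⊤  old=0  +wl: 1
  step 4. node 3  ⊔preds=⊤  new=⊤  old=⊥  +wl: 2
  step 5. node 0  ⊔preds=⊤  new=+  stable
  step 6. node 1  ⊔preds=⊤  new=⊤  old=0  +wl: 0,3
  step 7. node 2  ⊔preds=⊤  new=⊤  stable
  step 8. node 0  ⊔preds=⊤  new=+  stable
  step 9. node 3  ⊔preds=⊤  new=⊤  stable

Least fixpoint reached:
  node 0: +
  node 1: ⊤
  node 2: ⊤
  node 3: ⊤

⊤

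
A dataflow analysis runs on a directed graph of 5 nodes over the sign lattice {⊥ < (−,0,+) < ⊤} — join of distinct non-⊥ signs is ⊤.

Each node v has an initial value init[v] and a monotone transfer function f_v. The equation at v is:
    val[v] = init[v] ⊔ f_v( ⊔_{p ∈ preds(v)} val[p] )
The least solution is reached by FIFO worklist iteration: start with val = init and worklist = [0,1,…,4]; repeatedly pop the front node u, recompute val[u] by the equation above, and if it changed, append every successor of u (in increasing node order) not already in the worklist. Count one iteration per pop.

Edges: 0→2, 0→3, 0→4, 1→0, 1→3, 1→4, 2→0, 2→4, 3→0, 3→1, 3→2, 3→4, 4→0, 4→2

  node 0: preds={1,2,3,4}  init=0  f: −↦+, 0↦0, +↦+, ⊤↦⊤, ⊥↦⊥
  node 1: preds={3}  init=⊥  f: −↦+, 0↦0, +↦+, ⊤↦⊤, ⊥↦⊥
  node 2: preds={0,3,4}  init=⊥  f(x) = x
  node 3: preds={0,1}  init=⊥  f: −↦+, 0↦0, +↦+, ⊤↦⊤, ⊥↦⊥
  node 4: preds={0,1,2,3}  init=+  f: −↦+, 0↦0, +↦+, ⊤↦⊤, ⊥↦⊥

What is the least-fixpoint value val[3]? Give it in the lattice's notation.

⊤

Iteration log — 11 steps:
  step 1. node 0  ⊔preds=+  new=⊤  old=0  +wl: 
  step 2. node 1  ⊔preds=⊥  new=⊥  stable
  step 3. node 2  ⊔preds=⊤  new=⊤  old=⊥  +wl: 0
  step 4. node 3  ⊔preds=⊤  new=⊤  old=⊥  +wl: 1,2
  step 5. node 4  ⊔preds=⊤  new=⊤  old=+  +wl: 
  step 6. node 0  ⊔preds=⊤  new=⊤  stable
  step 7. node 1  ⊔preds=⊤  new=⊤  old=⊥  +wl: 0,3,4
  step 8. node 2  ⊔preds=⊤  new=⊤  stable
  step 9. node 0  ⊔preds=⊤  new=⊤  stable
  step 10. node 3  ⊔preds=⊤  new=⊤  stable
  step 11. node 4  ⊔preds=⊤  new=⊤  stable

Least fixpoint reached:
  node 0: ⊤
  node 1: ⊤
  node 2: ⊤
  node 3: ⊤
  node 4: ⊤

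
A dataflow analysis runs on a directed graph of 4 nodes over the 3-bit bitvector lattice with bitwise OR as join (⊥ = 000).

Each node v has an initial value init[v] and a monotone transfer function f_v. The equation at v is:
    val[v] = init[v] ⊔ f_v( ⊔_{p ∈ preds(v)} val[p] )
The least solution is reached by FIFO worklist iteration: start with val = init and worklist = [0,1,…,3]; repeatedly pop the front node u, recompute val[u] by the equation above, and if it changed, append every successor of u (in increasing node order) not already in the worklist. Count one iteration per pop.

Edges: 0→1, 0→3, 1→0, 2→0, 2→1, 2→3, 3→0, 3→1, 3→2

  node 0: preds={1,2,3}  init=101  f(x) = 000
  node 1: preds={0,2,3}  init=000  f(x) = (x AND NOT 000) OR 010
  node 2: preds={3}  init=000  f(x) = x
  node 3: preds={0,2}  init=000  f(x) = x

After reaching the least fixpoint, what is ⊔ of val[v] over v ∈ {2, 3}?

101

Worklist (10 pops):
  #1 pop 0: in=000 → 101 (no change)
  #2 pop 1: in=101 → 111 (was 000); enqueue [0]
  #3 pop 2: in=000 → 000 (no change)
  #4 pop 3: in=101 → 101 (was 000); enqueue [1,2]
  #5 pop 0: in=111 → 101 (no change)
  #6 pop 1: in=101 → 111 (no change)
  #7 pop 2: in=101 → 101 (was 000); enqueue [0,1,3]
  #8 pop 0: in=111 → 101 (no change)
  #9 pop 1: in=101 → 111 (no change)
  #10 pop 3: in=101 → 101 (no change)

Fixpoint:
  val[0] = 101
  val[1] = 111
  val[2] = 101
  val[3] = 101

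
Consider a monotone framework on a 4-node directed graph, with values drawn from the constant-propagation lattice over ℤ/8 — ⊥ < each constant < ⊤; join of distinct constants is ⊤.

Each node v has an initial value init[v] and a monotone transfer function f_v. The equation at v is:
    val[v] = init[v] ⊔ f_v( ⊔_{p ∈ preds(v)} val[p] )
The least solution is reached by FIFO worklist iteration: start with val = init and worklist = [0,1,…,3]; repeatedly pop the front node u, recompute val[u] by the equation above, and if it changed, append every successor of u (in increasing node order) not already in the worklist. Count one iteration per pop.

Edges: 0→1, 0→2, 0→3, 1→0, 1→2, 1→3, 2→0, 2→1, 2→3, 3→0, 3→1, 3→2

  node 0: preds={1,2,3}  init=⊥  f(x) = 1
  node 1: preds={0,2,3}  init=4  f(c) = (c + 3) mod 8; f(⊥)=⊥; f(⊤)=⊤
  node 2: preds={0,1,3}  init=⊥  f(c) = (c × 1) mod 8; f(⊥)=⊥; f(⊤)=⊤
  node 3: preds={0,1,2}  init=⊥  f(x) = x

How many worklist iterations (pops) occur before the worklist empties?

9

Trace (9 dequeues):
  [1] u=0 | in 4 | out 1 | prev ⊥ | push {}
  [2] u=1 | in 1 | out 4 | ==
  [3] u=2 | in ⊤ | out ⊤ | prev ⊥ | push {0,1}
  [4] u=3 | in ⊤ | out ⊤ | prev ⊥ | push {2}
  [5] u=0 | in ⊤ | out 1 | ==
  [6] u=1 | in ⊤ | out ⊤ | prev 4 | push {0,3}
  [7] u=2 | in ⊤ | out ⊤ | ==
  [8] u=0 | in ⊤ | out 1 | ==
  [9] u=3 | in ⊤ | out ⊤ | ==

Converged values:
  [0] 1
  [1] ⊤
  [2] ⊤
  [3] ⊤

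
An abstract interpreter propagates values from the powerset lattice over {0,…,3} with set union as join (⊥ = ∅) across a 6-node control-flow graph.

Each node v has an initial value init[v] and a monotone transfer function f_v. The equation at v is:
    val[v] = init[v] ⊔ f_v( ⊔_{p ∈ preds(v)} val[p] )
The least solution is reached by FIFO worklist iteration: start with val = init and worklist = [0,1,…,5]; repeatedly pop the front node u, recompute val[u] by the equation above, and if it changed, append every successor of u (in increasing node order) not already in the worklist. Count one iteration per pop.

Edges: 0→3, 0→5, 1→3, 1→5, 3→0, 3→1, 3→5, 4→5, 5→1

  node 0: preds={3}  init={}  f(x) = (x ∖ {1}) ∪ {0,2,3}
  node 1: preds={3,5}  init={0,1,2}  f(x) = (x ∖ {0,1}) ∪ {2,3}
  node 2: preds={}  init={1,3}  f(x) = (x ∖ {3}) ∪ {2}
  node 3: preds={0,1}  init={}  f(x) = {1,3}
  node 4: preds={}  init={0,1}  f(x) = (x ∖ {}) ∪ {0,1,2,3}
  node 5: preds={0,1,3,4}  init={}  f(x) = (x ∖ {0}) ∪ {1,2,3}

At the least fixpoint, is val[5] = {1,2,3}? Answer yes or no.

Trace (8 dequeues):
  [1] u=0 | in {} | out {0,2,3} | prev {} | push {}
  [2] u=1 | in {} | out {0,1,2,3} | prev {0,1,2} | push {}
  [3] u=2 | in {} | out {1,2,3} | prev {1,3} | push {}
  [4] u=3 | in {0,1,2,3} | out {1,3} | prev {} | push {0,1}
  [5] u=4 | in {} | out {0,1,2,3} | prev {0,1} | push {}
  [6] u=5 | in {0,1,2,3} | out {1,2,3} | prev {} | push {}
  [7] u=0 | in {1,3} | out {0,2,3} | ==
  [8] u=1 | in {1,2,3} | out {0,1,2,3} | ==

Converged values:
  [0] {0,2,3}
  [1] {0,1,2,3}
  [2] {1,2,3}
  [3] {1,3}
  [4] {0,1,2,3}
  [5] {1,2,3}

yes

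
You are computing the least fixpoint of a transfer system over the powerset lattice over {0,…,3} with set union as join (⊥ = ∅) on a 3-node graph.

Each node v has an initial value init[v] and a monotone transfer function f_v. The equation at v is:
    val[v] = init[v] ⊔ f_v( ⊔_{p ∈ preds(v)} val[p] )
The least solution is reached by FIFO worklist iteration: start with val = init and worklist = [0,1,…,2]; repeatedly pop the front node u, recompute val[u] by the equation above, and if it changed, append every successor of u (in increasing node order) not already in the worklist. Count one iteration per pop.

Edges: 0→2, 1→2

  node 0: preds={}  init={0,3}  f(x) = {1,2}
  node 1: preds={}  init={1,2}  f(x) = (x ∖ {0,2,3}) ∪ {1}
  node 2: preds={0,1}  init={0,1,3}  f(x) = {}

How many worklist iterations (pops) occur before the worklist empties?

Worklist (3 pops):
  #1 pop 0: in={} → {0,1,2,3} (was {0,3}); enqueue []
  #2 pop 1: in={} → {1,2} (no change)
  #3 pop 2: in={0,1,2,3} → {0,1,3} (no change)

Fixpoint:
  val[0] = {0,1,2,3}
  val[1] = {1,2}
  val[2] = {0,1,3}

3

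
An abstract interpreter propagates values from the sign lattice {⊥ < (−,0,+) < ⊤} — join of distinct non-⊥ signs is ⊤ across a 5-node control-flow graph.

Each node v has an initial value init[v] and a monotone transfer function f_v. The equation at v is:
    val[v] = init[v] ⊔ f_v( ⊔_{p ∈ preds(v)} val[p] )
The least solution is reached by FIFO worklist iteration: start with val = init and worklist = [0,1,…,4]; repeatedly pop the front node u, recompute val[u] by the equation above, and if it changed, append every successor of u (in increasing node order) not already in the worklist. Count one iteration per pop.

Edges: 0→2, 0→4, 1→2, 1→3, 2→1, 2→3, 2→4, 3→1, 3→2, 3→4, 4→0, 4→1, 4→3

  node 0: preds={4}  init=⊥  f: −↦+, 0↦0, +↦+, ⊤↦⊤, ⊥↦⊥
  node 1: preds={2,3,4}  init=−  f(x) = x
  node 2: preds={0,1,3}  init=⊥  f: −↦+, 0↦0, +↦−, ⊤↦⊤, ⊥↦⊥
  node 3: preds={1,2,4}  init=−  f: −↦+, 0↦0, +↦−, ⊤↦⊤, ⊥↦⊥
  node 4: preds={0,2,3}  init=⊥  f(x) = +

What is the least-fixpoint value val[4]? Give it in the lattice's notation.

+

Iteration log — 12 steps:
  step 1. node 0  ⊔preds=⊥  new=⊥  stable
  step 2. node 1  ⊔preds=−  new=−  stable
  step 3. node 2  ⊔preds=−  new=+  old=⊥  +wl: 1
  step 4. node 3  ⊔preds=⊤  new=⊤  old=−  +wl: 2
  step 5. node 4  ⊔preds=⊤  new=+  old=⊥  +wl: 0,3
  step 6. node 1  ⊔preds=⊤  new=⊤  old=−  +wl: 
  step 7. node 2  ⊔preds=⊤  new=⊤  old=+  +wl: 1,4
  step 8. node 0  ⊔preds=+  new=+  old=⊥  +wl: 2
  step 9. node 3  ⊔preds=⊤  new=⊤  stable
  step 10. node 1  ⊔preds=⊤  new=⊤  stable
  step 11. node 4  ⊔preds=⊤  new=+  stable
  step 12. node 2  ⊔preds=⊤  new=⊤  stable

Least fixpoint reached:
  node 0: +
  node 1: ⊤
  node 2: ⊤
  node 3: ⊤
  node 4: +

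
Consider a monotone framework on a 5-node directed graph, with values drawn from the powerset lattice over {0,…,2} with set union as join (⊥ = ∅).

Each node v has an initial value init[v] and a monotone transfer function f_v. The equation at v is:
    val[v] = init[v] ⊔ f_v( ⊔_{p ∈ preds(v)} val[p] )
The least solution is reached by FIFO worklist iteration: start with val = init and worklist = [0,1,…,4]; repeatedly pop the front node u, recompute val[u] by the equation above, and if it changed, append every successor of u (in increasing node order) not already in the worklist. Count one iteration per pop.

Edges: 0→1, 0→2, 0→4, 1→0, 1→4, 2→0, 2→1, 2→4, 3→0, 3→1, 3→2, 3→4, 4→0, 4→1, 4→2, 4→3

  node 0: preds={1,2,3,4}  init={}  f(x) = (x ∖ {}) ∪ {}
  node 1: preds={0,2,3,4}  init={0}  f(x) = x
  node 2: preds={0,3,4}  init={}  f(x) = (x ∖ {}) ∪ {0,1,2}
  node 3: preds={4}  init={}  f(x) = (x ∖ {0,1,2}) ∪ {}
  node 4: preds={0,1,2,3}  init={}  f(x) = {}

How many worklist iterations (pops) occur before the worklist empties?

10

Worklist (10 pops):
  #1 pop 0: in={0} → {0} (was {}); enqueue []
  #2 pop 1: in={0} → {0} (no change)
  #3 pop 2: in={0} → {0,1,2} (was {}); enqueue [0,1]
  #4 pop 3: in={} → {} (no change)
  #5 pop 4: in={0,1,2} → {} (no change)
  #6 pop 0: in={0,1,2} → {0,1,2} (was {0}); enqueue [2,4]
  #7 pop 1: in={0,1,2} → {0,1,2} (was {0}); enqueue [0]
  #8 pop 2: in={0,1,2} → {0,1,2} (no change)
  #9 pop 4: in={0,1,2} → {} (no change)
  #10 pop 0: in={0,1,2} → {0,1,2} (no change)

Fixpoint:
  val[0] = {0,1,2}
  val[1] = {0,1,2}
  val[2] = {0,1,2}
  val[3] = {}
  val[4] = {}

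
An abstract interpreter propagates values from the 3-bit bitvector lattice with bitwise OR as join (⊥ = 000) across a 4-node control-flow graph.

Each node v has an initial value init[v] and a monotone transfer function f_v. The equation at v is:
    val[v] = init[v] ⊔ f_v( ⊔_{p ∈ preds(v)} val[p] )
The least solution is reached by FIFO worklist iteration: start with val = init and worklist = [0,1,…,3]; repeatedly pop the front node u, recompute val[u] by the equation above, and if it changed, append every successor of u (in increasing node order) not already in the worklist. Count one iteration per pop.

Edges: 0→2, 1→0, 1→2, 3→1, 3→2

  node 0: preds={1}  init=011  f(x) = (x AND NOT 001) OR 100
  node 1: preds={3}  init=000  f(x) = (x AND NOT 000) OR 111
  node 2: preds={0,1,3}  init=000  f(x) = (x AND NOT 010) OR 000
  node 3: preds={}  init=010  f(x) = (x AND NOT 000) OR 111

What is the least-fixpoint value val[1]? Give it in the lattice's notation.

111

Trace (7 dequeues):
  [1] u=0 | in 000 | out 111 | prev 011 | push {}
  [2] u=1 | in 010 | out 111 | prev 000 | push {0}
  [3] u=2 | in 111 | out 101 | prev 000 | push {}
  [4] u=3 | in 000 | out 111 | prev 010 | push {1,2}
  [5] u=0 | in 111 | out 111 | ==
  [6] u=1 | in 111 | out 111 | ==
  [7] u=2 | in 111 | out 101 | ==

Converged values:
  [0] 111
  [1] 111
  [2] 101
  [3] 111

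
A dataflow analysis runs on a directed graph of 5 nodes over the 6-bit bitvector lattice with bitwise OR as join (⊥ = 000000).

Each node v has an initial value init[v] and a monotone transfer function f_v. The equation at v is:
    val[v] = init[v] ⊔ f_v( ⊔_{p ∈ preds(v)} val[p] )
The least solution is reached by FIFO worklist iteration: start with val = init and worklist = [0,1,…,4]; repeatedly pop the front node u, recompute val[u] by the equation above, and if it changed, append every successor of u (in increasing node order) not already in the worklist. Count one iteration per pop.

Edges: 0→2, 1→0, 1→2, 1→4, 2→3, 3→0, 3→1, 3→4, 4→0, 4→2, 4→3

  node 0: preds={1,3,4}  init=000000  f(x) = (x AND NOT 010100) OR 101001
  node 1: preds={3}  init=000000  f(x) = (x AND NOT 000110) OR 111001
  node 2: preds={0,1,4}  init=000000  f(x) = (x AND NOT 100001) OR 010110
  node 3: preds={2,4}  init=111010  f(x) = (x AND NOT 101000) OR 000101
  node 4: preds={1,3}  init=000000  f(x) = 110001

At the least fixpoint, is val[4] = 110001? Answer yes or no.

yes

Worklist (9 pops):
  #1 pop 0: in=111010 → 101011 (was 000000); enqueue []
  #2 pop 1: in=111010 → 111001 (was 000000); enqueue [0]
  #3 pop 2: in=111011 → 011110 (was 000000); enqueue []
  #4 pop 3: in=011110 → 111111 (was 111010); enqueue [1]
  #5 pop 4: in=111111 → 110001 (was 000000); enqueue [2,3]
  #6 pop 0: in=111111 → 101011 (no change)
  #7 pop 1: in=111111 → 111001 (no change)
  #8 pop 2: in=111011 → 011110 (no change)
  #9 pop 3: in=111111 → 111111 (no change)

Fixpoint:
  val[0] = 101011
  val[1] = 111001
  val[2] = 011110
  val[3] = 111111
  val[4] = 110001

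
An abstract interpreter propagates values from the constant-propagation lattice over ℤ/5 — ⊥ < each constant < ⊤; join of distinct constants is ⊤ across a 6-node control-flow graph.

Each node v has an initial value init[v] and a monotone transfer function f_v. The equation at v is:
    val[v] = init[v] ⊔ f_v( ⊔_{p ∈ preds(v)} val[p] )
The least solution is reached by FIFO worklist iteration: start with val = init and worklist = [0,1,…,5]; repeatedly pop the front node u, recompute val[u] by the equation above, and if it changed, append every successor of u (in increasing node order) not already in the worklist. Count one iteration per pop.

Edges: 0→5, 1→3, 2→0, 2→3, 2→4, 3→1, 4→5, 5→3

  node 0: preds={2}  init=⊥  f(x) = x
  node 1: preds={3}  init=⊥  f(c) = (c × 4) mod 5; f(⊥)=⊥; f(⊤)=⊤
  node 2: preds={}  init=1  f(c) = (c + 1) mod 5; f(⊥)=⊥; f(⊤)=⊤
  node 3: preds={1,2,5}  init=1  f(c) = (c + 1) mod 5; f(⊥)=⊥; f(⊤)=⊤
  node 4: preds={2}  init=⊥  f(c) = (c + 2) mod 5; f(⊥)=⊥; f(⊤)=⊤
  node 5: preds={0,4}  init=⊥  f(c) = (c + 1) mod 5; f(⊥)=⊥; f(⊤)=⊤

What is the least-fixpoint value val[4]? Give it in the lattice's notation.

3

Worklist (8 pops):
  #1 pop 0: in=1 → 1 (was ⊥); enqueue []
  #2 pop 1: in=1 → 4 (was ⊥); enqueue []
  #3 pop 2: in=⊥ → 1 (no change)
  #4 pop 3: in=⊤ → ⊤ (was 1); enqueue [1]
  #5 pop 4: in=1 → 3 (was ⊥); enqueue []
  #6 pop 5: in=⊤ → ⊤ (was ⊥); enqueue [3]
  #7 pop 1: in=⊤ → ⊤ (was 4); enqueue []
  #8 pop 3: in=⊤ → ⊤ (no change)

Fixpoint:
  val[0] = 1
  val[1] = ⊤
  val[2] = 1
  val[3] = ⊤
  val[4] = 3
  val[5] = ⊤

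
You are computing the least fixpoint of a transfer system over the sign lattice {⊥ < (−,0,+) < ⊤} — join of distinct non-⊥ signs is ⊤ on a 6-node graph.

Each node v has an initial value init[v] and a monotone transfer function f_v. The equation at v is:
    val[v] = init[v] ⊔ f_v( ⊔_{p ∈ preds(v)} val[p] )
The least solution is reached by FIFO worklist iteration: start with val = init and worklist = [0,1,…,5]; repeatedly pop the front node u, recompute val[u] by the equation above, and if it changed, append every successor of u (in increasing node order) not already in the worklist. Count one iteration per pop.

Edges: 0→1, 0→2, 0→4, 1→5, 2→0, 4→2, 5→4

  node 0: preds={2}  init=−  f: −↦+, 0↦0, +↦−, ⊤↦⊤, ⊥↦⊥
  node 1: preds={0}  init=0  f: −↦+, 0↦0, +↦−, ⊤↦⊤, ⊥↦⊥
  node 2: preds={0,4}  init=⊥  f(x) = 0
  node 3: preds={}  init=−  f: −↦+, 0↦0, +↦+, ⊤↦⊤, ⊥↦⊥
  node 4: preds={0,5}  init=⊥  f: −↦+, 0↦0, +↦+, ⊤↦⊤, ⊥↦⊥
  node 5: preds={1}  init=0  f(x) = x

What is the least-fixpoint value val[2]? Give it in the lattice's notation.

Worklist (10 pops):
  #1 pop 0: in=⊥ → − (no change)
  #2 pop 1: in=− → ⊤ (was 0); enqueue []
  #3 pop 2: in=− → 0 (was ⊥); enqueue [0]
  #4 pop 3: in=⊥ → − (no change)
  #5 pop 4: in=⊤ → ⊤ (was ⊥); enqueue [2]
  #6 pop 5: in=⊤ → ⊤ (was 0); enqueue [4]
  #7 pop 0: in=0 → ⊤ (was −); enqueue [1]
  #8 pop 2: in=⊤ → 0 (no change)
  #9 pop 4: in=⊤ → ⊤ (no change)
  #10 pop 1: in=⊤ → ⊤ (no change)

Fixpoint:
  val[0] = ⊤
  val[1] = ⊤
  val[2] = 0
  val[3] = −
  val[4] = ⊤
  val[5] = ⊤

0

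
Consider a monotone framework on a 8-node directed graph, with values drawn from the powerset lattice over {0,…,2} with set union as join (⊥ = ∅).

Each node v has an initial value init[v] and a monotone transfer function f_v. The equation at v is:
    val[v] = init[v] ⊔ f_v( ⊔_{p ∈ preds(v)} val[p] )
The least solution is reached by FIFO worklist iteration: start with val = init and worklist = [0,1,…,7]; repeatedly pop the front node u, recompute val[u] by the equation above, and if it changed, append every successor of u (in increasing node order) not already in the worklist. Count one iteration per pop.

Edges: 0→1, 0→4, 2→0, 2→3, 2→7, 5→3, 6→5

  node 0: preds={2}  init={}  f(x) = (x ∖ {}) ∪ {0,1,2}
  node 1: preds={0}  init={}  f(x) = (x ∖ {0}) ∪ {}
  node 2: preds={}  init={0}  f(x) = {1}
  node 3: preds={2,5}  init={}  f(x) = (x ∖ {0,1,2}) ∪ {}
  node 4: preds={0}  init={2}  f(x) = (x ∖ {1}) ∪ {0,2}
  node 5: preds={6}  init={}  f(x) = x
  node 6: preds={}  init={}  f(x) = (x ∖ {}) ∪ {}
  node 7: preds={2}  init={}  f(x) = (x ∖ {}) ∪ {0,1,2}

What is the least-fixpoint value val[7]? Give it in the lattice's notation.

{0,1,2}

Worklist (9 pops):
  #1 pop 0: in={0} → {0,1,2} (was {}); enqueue []
  #2 pop 1: in={0,1,2} → {1,2} (was {}); enqueue []
  #3 pop 2: in={} → {0,1} (was {0}); enqueue [0]
  #4 pop 3: in={0,1} → {} (no change)
  #5 pop 4: in={0,1,2} → {0,2} (was {2}); enqueue []
  #6 pop 5: in={} → {} (no change)
  #7 pop 6: in={} → {} (no change)
  #8 pop 7: in={0,1} → {0,1,2} (was {}); enqueue []
  #9 pop 0: in={0,1} → {0,1,2} (no change)

Fixpoint:
  val[0] = {0,1,2}
  val[1] = {1,2}
  val[2] = {0,1}
  val[3] = {}
  val[4] = {0,2}
  val[5] = {}
  val[6] = {}
  val[7] = {0,1,2}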